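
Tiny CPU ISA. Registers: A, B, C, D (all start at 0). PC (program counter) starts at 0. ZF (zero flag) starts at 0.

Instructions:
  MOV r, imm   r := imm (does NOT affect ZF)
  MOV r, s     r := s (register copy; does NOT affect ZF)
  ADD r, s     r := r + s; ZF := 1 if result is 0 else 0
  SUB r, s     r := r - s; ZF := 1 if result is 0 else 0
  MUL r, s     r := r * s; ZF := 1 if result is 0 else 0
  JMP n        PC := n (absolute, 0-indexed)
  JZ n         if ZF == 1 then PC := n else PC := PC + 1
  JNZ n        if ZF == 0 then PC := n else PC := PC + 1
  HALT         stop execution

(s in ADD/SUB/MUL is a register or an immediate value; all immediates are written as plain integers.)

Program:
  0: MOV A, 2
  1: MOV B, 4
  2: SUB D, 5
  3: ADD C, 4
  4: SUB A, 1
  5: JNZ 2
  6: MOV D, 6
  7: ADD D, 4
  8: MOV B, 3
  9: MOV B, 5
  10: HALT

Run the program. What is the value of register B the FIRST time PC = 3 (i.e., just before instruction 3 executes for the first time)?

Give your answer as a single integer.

Step 1: PC=0 exec 'MOV A, 2'. After: A=2 B=0 C=0 D=0 ZF=0 PC=1
Step 2: PC=1 exec 'MOV B, 4'. After: A=2 B=4 C=0 D=0 ZF=0 PC=2
Step 3: PC=2 exec 'SUB D, 5'. After: A=2 B=4 C=0 D=-5 ZF=0 PC=3
First time PC=3: B=4

4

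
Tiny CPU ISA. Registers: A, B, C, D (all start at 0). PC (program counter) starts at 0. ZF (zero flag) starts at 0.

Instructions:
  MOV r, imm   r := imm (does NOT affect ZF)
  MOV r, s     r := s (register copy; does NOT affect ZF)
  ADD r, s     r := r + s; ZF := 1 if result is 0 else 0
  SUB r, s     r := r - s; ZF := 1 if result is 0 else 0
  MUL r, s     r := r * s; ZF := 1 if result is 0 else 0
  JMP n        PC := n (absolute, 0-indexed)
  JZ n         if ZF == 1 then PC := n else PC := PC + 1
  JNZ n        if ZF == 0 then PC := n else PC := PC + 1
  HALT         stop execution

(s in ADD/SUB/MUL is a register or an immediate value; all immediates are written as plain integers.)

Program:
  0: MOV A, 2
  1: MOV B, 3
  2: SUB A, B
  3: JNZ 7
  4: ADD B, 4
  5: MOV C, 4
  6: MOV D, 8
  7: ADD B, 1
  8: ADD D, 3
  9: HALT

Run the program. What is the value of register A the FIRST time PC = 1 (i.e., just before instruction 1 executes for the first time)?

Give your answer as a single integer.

Step 1: PC=0 exec 'MOV A, 2'. After: A=2 B=0 C=0 D=0 ZF=0 PC=1
First time PC=1: A=2

2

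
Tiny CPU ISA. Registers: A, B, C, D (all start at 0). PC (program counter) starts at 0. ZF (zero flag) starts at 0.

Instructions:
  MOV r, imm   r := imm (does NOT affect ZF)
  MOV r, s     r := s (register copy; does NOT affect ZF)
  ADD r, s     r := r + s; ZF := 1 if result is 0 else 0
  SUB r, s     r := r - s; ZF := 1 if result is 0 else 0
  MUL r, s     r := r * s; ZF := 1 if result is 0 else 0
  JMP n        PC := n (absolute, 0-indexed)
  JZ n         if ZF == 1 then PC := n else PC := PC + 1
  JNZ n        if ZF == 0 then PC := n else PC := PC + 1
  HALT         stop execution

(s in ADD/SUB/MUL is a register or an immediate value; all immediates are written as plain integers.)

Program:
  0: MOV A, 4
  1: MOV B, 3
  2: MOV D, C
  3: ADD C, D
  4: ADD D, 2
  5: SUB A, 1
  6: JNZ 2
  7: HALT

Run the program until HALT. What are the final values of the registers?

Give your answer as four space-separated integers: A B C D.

Answer: 0 3 0 2

Derivation:
Step 1: PC=0 exec 'MOV A, 4'. After: A=4 B=0 C=0 D=0 ZF=0 PC=1
Step 2: PC=1 exec 'MOV B, 3'. After: A=4 B=3 C=0 D=0 ZF=0 PC=2
Step 3: PC=2 exec 'MOV D, C'. After: A=4 B=3 C=0 D=0 ZF=0 PC=3
Step 4: PC=3 exec 'ADD C, D'. After: A=4 B=3 C=0 D=0 ZF=1 PC=4
Step 5: PC=4 exec 'ADD D, 2'. After: A=4 B=3 C=0 D=2 ZF=0 PC=5
Step 6: PC=5 exec 'SUB A, 1'. After: A=3 B=3 C=0 D=2 ZF=0 PC=6
Step 7: PC=6 exec 'JNZ 2'. After: A=3 B=3 C=0 D=2 ZF=0 PC=2
Step 8: PC=2 exec 'MOV D, C'. After: A=3 B=3 C=0 D=0 ZF=0 PC=3
Step 9: PC=3 exec 'ADD C, D'. After: A=3 B=3 C=0 D=0 ZF=1 PC=4
Step 10: PC=4 exec 'ADD D, 2'. After: A=3 B=3 C=0 D=2 ZF=0 PC=5
Step 11: PC=5 exec 'SUB A, 1'. After: A=2 B=3 C=0 D=2 ZF=0 PC=6
Step 12: PC=6 exec 'JNZ 2'. After: A=2 B=3 C=0 D=2 ZF=0 PC=2
Step 13: PC=2 exec 'MOV D, C'. After: A=2 B=3 C=0 D=0 ZF=0 PC=3
Step 14: PC=3 exec 'ADD C, D'. After: A=2 B=3 C=0 D=0 ZF=1 PC=4
Step 15: PC=4 exec 'ADD D, 2'. After: A=2 B=3 C=0 D=2 ZF=0 PC=5
Step 16: PC=5 exec 'SUB A, 1'. After: A=1 B=3 C=0 D=2 ZF=0 PC=6
Step 17: PC=6 exec 'JNZ 2'. After: A=1 B=3 C=0 D=2 ZF=0 PC=2
Step 18: PC=2 exec 'MOV D, C'. After: A=1 B=3 C=0 D=0 ZF=0 PC=3
Step 19: PC=3 exec 'ADD C, D'. After: A=1 B=3 C=0 D=0 ZF=1 PC=4
Step 20: PC=4 exec 'ADD D, 2'. After: A=1 B=3 C=0 D=2 ZF=0 PC=5
Step 21: PC=5 exec 'SUB A, 1'. After: A=0 B=3 C=0 D=2 ZF=1 PC=6
Step 22: PC=6 exec 'JNZ 2'. After: A=0 B=3 C=0 D=2 ZF=1 PC=7
Step 23: PC=7 exec 'HALT'. After: A=0 B=3 C=0 D=2 ZF=1 PC=7 HALTED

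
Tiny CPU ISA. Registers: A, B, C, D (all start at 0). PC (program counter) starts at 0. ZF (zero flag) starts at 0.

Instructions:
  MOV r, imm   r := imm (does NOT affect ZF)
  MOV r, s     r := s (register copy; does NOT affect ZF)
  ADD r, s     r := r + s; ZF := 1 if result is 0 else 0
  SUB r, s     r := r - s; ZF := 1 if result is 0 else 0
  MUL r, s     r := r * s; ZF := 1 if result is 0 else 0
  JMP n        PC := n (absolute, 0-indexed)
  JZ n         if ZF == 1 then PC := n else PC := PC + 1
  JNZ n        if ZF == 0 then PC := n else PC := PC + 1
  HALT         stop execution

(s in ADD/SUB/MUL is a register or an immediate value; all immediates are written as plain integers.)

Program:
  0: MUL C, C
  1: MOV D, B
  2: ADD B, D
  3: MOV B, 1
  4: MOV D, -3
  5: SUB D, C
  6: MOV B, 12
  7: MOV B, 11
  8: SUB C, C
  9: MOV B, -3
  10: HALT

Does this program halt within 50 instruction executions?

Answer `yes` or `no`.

Step 1: PC=0 exec 'MUL C, C'. After: A=0 B=0 C=0 D=0 ZF=1 PC=1
Step 2: PC=1 exec 'MOV D, B'. After: A=0 B=0 C=0 D=0 ZF=1 PC=2
Step 3: PC=2 exec 'ADD B, D'. After: A=0 B=0 C=0 D=0 ZF=1 PC=3
Step 4: PC=3 exec 'MOV B, 1'. After: A=0 B=1 C=0 D=0 ZF=1 PC=4
Step 5: PC=4 exec 'MOV D, -3'. After: A=0 B=1 C=0 D=-3 ZF=1 PC=5
Step 6: PC=5 exec 'SUB D, C'. After: A=0 B=1 C=0 D=-3 ZF=0 PC=6
Step 7: PC=6 exec 'MOV B, 12'. After: A=0 B=12 C=0 D=-3 ZF=0 PC=7
Step 8: PC=7 exec 'MOV B, 11'. After: A=0 B=11 C=0 D=-3 ZF=0 PC=8
Step 9: PC=8 exec 'SUB C, C'. After: A=0 B=11 C=0 D=-3 ZF=1 PC=9
Step 10: PC=9 exec 'MOV B, -3'. After: A=0 B=-3 C=0 D=-3 ZF=1 PC=10
Step 11: PC=10 exec 'HALT'. After: A=0 B=-3 C=0 D=-3 ZF=1 PC=10 HALTED

Answer: yes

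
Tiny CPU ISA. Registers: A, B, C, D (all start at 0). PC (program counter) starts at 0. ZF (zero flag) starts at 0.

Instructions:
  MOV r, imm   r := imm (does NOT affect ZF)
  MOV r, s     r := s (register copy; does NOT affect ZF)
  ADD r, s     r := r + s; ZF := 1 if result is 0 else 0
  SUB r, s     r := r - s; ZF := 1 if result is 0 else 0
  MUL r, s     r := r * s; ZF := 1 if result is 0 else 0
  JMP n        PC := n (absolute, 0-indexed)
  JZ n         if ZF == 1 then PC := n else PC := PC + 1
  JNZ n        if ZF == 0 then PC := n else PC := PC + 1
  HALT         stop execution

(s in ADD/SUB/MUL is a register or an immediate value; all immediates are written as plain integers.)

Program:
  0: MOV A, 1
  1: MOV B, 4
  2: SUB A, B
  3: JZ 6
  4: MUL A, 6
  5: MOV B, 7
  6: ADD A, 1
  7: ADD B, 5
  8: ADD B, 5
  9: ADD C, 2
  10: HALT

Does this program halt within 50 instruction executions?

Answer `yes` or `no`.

Answer: yes

Derivation:
Step 1: PC=0 exec 'MOV A, 1'. After: A=1 B=0 C=0 D=0 ZF=0 PC=1
Step 2: PC=1 exec 'MOV B, 4'. After: A=1 B=4 C=0 D=0 ZF=0 PC=2
Step 3: PC=2 exec 'SUB A, B'. After: A=-3 B=4 C=0 D=0 ZF=0 PC=3
Step 4: PC=3 exec 'JZ 6'. After: A=-3 B=4 C=0 D=0 ZF=0 PC=4
Step 5: PC=4 exec 'MUL A, 6'. After: A=-18 B=4 C=0 D=0 ZF=0 PC=5
Step 6: PC=5 exec 'MOV B, 7'. After: A=-18 B=7 C=0 D=0 ZF=0 PC=6
Step 7: PC=6 exec 'ADD A, 1'. After: A=-17 B=7 C=0 D=0 ZF=0 PC=7
Step 8: PC=7 exec 'ADD B, 5'. After: A=-17 B=12 C=0 D=0 ZF=0 PC=8
Step 9: PC=8 exec 'ADD B, 5'. After: A=-17 B=17 C=0 D=0 ZF=0 PC=9
Step 10: PC=9 exec 'ADD C, 2'. After: A=-17 B=17 C=2 D=0 ZF=0 PC=10
Step 11: PC=10 exec 'HALT'. After: A=-17 B=17 C=2 D=0 ZF=0 PC=10 HALTED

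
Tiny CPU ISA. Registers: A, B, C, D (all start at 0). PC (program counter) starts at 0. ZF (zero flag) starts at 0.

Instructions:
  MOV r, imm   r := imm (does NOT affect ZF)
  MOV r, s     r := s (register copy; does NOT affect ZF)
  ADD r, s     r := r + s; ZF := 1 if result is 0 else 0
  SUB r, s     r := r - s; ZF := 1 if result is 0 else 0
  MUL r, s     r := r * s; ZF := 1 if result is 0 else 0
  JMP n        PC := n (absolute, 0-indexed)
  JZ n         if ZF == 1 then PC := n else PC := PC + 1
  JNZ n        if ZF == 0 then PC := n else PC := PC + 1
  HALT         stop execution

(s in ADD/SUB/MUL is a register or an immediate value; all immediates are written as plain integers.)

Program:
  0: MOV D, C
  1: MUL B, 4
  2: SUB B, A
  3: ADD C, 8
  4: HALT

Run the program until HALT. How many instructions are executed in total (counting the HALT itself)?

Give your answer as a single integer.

Answer: 5

Derivation:
Step 1: PC=0 exec 'MOV D, C'. After: A=0 B=0 C=0 D=0 ZF=0 PC=1
Step 2: PC=1 exec 'MUL B, 4'. After: A=0 B=0 C=0 D=0 ZF=1 PC=2
Step 3: PC=2 exec 'SUB B, A'. After: A=0 B=0 C=0 D=0 ZF=1 PC=3
Step 4: PC=3 exec 'ADD C, 8'. After: A=0 B=0 C=8 D=0 ZF=0 PC=4
Step 5: PC=4 exec 'HALT'. After: A=0 B=0 C=8 D=0 ZF=0 PC=4 HALTED
Total instructions executed: 5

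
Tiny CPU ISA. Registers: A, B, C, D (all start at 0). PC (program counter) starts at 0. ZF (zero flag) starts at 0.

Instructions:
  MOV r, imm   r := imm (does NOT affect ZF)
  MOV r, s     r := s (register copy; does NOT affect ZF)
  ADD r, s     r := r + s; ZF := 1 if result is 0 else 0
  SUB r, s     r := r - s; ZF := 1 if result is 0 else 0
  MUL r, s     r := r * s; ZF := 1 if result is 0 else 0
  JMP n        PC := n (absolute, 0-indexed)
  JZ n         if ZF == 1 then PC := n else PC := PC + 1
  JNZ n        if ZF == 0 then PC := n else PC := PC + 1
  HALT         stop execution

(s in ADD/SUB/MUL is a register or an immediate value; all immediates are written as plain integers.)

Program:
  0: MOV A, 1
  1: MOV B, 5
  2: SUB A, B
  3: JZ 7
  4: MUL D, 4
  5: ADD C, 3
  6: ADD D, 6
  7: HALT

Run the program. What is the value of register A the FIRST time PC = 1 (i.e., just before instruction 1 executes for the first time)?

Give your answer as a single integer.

Step 1: PC=0 exec 'MOV A, 1'. After: A=1 B=0 C=0 D=0 ZF=0 PC=1
First time PC=1: A=1

1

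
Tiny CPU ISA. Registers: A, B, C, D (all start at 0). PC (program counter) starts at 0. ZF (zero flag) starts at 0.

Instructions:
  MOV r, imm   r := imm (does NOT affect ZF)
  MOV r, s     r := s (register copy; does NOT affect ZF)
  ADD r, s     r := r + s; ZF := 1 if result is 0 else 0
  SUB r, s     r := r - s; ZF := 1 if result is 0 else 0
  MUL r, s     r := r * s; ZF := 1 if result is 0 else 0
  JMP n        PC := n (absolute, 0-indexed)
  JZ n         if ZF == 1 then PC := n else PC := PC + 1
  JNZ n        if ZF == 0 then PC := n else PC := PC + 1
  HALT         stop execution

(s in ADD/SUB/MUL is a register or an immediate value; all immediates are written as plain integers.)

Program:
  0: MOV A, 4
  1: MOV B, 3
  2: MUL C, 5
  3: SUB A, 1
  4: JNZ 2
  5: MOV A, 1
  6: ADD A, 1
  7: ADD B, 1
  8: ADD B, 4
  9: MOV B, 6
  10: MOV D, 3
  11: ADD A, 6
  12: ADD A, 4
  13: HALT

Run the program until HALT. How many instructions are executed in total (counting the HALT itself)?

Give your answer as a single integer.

Step 1: PC=0 exec 'MOV A, 4'. After: A=4 B=0 C=0 D=0 ZF=0 PC=1
Step 2: PC=1 exec 'MOV B, 3'. After: A=4 B=3 C=0 D=0 ZF=0 PC=2
Step 3: PC=2 exec 'MUL C, 5'. After: A=4 B=3 C=0 D=0 ZF=1 PC=3
Step 4: PC=3 exec 'SUB A, 1'. After: A=3 B=3 C=0 D=0 ZF=0 PC=4
Step 5: PC=4 exec 'JNZ 2'. After: A=3 B=3 C=0 D=0 ZF=0 PC=2
Step 6: PC=2 exec 'MUL C, 5'. After: A=3 B=3 C=0 D=0 ZF=1 PC=3
Step 7: PC=3 exec 'SUB A, 1'. After: A=2 B=3 C=0 D=0 ZF=0 PC=4
Step 8: PC=4 exec 'JNZ 2'. After: A=2 B=3 C=0 D=0 ZF=0 PC=2
Step 9: PC=2 exec 'MUL C, 5'. After: A=2 B=3 C=0 D=0 ZF=1 PC=3
Step 10: PC=3 exec 'SUB A, 1'. After: A=1 B=3 C=0 D=0 ZF=0 PC=4
Step 11: PC=4 exec 'JNZ 2'. After: A=1 B=3 C=0 D=0 ZF=0 PC=2
Step 12: PC=2 exec 'MUL C, 5'. After: A=1 B=3 C=0 D=0 ZF=1 PC=3
Step 13: PC=3 exec 'SUB A, 1'. After: A=0 B=3 C=0 D=0 ZF=1 PC=4
Step 14: PC=4 exec 'JNZ 2'. After: A=0 B=3 C=0 D=0 ZF=1 PC=5
Step 15: PC=5 exec 'MOV A, 1'. After: A=1 B=3 C=0 D=0 ZF=1 PC=6
Step 16: PC=6 exec 'ADD A, 1'. After: A=2 B=3 C=0 D=0 ZF=0 PC=7
Step 17: PC=7 exec 'ADD B, 1'. After: A=2 B=4 C=0 D=0 ZF=0 PC=8
Step 18: PC=8 exec 'ADD B, 4'. After: A=2 B=8 C=0 D=0 ZF=0 PC=9
Step 19: PC=9 exec 'MOV B, 6'. After: A=2 B=6 C=0 D=0 ZF=0 PC=10
Step 20: PC=10 exec 'MOV D, 3'. After: A=2 B=6 C=0 D=3 ZF=0 PC=11
Step 21: PC=11 exec 'ADD A, 6'. After: A=8 B=6 C=0 D=3 ZF=0 PC=12
Step 22: PC=12 exec 'ADD A, 4'. After: A=12 B=6 C=0 D=3 ZF=0 PC=13
Step 23: PC=13 exec 'HALT'. After: A=12 B=6 C=0 D=3 ZF=0 PC=13 HALTED
Total instructions executed: 23

Answer: 23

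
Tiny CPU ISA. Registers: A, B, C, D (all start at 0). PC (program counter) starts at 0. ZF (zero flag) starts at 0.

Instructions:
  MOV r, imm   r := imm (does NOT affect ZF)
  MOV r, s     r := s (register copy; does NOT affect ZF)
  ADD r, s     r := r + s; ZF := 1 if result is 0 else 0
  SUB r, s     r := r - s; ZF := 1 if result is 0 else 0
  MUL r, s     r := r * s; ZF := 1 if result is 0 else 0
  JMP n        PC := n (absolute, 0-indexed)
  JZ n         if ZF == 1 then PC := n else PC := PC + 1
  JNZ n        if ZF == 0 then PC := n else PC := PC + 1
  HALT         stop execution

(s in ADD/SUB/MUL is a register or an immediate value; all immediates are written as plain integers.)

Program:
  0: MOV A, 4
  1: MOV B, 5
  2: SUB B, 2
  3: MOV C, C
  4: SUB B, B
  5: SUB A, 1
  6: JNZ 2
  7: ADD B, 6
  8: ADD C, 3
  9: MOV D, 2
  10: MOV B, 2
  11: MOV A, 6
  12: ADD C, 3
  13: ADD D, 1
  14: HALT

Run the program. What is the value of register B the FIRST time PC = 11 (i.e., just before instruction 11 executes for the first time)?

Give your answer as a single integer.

Step 1: PC=0 exec 'MOV A, 4'. After: A=4 B=0 C=0 D=0 ZF=0 PC=1
Step 2: PC=1 exec 'MOV B, 5'. After: A=4 B=5 C=0 D=0 ZF=0 PC=2
Step 3: PC=2 exec 'SUB B, 2'. After: A=4 B=3 C=0 D=0 ZF=0 PC=3
Step 4: PC=3 exec 'MOV C, C'. After: A=4 B=3 C=0 D=0 ZF=0 PC=4
Step 5: PC=4 exec 'SUB B, B'. After: A=4 B=0 C=0 D=0 ZF=1 PC=5
Step 6: PC=5 exec 'SUB A, 1'. After: A=3 B=0 C=0 D=0 ZF=0 PC=6
Step 7: PC=6 exec 'JNZ 2'. After: A=3 B=0 C=0 D=0 ZF=0 PC=2
Step 8: PC=2 exec 'SUB B, 2'. After: A=3 B=-2 C=0 D=0 ZF=0 PC=3
Step 9: PC=3 exec 'MOV C, C'. After: A=3 B=-2 C=0 D=0 ZF=0 PC=4
Step 10: PC=4 exec 'SUB B, B'. After: A=3 B=0 C=0 D=0 ZF=1 PC=5
Step 11: PC=5 exec 'SUB A, 1'. After: A=2 B=0 C=0 D=0 ZF=0 PC=6
Step 12: PC=6 exec 'JNZ 2'. After: A=2 B=0 C=0 D=0 ZF=0 PC=2
Step 13: PC=2 exec 'SUB B, 2'. After: A=2 B=-2 C=0 D=0 ZF=0 PC=3
Step 14: PC=3 exec 'MOV C, C'. After: A=2 B=-2 C=0 D=0 ZF=0 PC=4
Step 15: PC=4 exec 'SUB B, B'. After: A=2 B=0 C=0 D=0 ZF=1 PC=5
Step 16: PC=5 exec 'SUB A, 1'. After: A=1 B=0 C=0 D=0 ZF=0 PC=6
Step 17: PC=6 exec 'JNZ 2'. After: A=1 B=0 C=0 D=0 ZF=0 PC=2
Step 18: PC=2 exec 'SUB B, 2'. After: A=1 B=-2 C=0 D=0 ZF=0 PC=3
Step 19: PC=3 exec 'MOV C, C'. After: A=1 B=-2 C=0 D=0 ZF=0 PC=4
Step 20: PC=4 exec 'SUB B, B'. After: A=1 B=0 C=0 D=0 ZF=1 PC=5
Step 21: PC=5 exec 'SUB A, 1'. After: A=0 B=0 C=0 D=0 ZF=1 PC=6
Step 22: PC=6 exec 'JNZ 2'. After: A=0 B=0 C=0 D=0 ZF=1 PC=7
Step 23: PC=7 exec 'ADD B, 6'. After: A=0 B=6 C=0 D=0 ZF=0 PC=8
Step 24: PC=8 exec 'ADD C, 3'. After: A=0 B=6 C=3 D=0 ZF=0 PC=9
Step 25: PC=9 exec 'MOV D, 2'. After: A=0 B=6 C=3 D=2 ZF=0 PC=10
Step 26: PC=10 exec 'MOV B, 2'. After: A=0 B=2 C=3 D=2 ZF=0 PC=11
First time PC=11: B=2

2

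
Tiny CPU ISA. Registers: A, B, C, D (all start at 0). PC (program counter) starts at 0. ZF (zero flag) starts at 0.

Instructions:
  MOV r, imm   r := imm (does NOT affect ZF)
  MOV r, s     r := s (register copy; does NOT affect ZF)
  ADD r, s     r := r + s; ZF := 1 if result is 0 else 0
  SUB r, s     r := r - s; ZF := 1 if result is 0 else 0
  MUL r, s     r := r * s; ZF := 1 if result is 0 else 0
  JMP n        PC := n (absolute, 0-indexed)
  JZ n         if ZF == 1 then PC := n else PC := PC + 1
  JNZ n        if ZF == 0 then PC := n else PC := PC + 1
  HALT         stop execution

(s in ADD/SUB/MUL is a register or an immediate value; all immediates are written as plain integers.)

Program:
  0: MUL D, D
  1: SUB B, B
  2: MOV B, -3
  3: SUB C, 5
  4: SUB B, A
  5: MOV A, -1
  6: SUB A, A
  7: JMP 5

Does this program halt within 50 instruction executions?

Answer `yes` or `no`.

Step 1: PC=0 exec 'MUL D, D'. After: A=0 B=0 C=0 D=0 ZF=1 PC=1
Step 2: PC=1 exec 'SUB B, B'. After: A=0 B=0 C=0 D=0 ZF=1 PC=2
Step 3: PC=2 exec 'MOV B, -3'. After: A=0 B=-3 C=0 D=0 ZF=1 PC=3
Step 4: PC=3 exec 'SUB C, 5'. After: A=0 B=-3 C=-5 D=0 ZF=0 PC=4
Step 5: PC=4 exec 'SUB B, A'. After: A=0 B=-3 C=-5 D=0 ZF=0 PC=5
Step 6: PC=5 exec 'MOV A, -1'. After: A=-1 B=-3 C=-5 D=0 ZF=0 PC=6
Step 7: PC=6 exec 'SUB A, A'. After: A=0 B=-3 C=-5 D=0 ZF=1 PC=7
Step 8: PC=7 exec 'JMP 5'. After: A=0 B=-3 C=-5 D=0 ZF=1 PC=5
Step 9: PC=5 exec 'MOV A, -1'. After: A=-1 B=-3 C=-5 D=0 ZF=1 PC=6
Step 10: PC=6 exec 'SUB A, A'. After: A=0 B=-3 C=-5 D=0 ZF=1 PC=7
State after step 10 equals state after step 7: the program is in a cycle of length 3 and will never halt.

Answer: no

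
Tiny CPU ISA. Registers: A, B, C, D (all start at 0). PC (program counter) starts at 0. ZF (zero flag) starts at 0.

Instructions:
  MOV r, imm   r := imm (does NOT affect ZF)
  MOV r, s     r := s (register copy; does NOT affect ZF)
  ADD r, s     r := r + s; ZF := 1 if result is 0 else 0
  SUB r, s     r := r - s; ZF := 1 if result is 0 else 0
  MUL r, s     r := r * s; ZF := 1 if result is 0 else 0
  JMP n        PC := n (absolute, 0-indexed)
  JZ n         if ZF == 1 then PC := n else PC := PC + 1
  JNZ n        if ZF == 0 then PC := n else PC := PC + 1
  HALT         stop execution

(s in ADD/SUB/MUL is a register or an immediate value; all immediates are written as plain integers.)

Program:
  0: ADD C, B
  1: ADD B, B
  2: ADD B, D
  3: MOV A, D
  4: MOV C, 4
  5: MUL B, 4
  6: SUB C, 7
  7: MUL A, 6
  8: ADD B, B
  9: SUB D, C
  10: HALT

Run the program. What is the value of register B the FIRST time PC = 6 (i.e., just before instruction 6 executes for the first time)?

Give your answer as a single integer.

Step 1: PC=0 exec 'ADD C, B'. After: A=0 B=0 C=0 D=0 ZF=1 PC=1
Step 2: PC=1 exec 'ADD B, B'. After: A=0 B=0 C=0 D=0 ZF=1 PC=2
Step 3: PC=2 exec 'ADD B, D'. After: A=0 B=0 C=0 D=0 ZF=1 PC=3
Step 4: PC=3 exec 'MOV A, D'. After: A=0 B=0 C=0 D=0 ZF=1 PC=4
Step 5: PC=4 exec 'MOV C, 4'. After: A=0 B=0 C=4 D=0 ZF=1 PC=5
Step 6: PC=5 exec 'MUL B, 4'. After: A=0 B=0 C=4 D=0 ZF=1 PC=6
First time PC=6: B=0

0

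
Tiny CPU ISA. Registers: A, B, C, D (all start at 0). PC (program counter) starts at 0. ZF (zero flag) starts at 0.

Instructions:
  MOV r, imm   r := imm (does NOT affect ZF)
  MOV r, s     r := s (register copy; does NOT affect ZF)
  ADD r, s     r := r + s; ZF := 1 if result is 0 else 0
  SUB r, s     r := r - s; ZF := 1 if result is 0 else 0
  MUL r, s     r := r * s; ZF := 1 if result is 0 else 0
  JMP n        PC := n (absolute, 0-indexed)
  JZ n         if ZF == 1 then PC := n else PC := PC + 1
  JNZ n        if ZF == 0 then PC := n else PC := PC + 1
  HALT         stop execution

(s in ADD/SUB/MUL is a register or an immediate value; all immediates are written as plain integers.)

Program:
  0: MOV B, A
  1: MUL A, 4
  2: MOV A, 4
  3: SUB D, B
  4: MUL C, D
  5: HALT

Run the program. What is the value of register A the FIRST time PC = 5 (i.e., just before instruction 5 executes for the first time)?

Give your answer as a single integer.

Step 1: PC=0 exec 'MOV B, A'. After: A=0 B=0 C=0 D=0 ZF=0 PC=1
Step 2: PC=1 exec 'MUL A, 4'. After: A=0 B=0 C=0 D=0 ZF=1 PC=2
Step 3: PC=2 exec 'MOV A, 4'. After: A=4 B=0 C=0 D=0 ZF=1 PC=3
Step 4: PC=3 exec 'SUB D, B'. After: A=4 B=0 C=0 D=0 ZF=1 PC=4
Step 5: PC=4 exec 'MUL C, D'. After: A=4 B=0 C=0 D=0 ZF=1 PC=5
First time PC=5: A=4

4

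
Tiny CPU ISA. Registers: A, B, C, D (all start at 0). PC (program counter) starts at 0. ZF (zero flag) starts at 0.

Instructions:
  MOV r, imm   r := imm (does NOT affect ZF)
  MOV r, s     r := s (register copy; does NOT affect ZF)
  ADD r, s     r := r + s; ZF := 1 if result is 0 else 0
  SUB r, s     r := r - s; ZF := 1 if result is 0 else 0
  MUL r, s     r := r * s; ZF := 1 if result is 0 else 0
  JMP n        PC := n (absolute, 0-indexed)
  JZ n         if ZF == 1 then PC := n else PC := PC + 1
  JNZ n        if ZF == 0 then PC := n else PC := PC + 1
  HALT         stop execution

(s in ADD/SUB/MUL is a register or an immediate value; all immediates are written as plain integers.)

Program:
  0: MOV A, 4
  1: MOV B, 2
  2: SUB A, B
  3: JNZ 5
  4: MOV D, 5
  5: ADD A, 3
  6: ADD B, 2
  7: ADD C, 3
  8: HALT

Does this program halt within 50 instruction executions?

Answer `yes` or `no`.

Step 1: PC=0 exec 'MOV A, 4'. After: A=4 B=0 C=0 D=0 ZF=0 PC=1
Step 2: PC=1 exec 'MOV B, 2'. After: A=4 B=2 C=0 D=0 ZF=0 PC=2
Step 3: PC=2 exec 'SUB A, B'. After: A=2 B=2 C=0 D=0 ZF=0 PC=3
Step 4: PC=3 exec 'JNZ 5'. After: A=2 B=2 C=0 D=0 ZF=0 PC=5
Step 5: PC=5 exec 'ADD A, 3'. After: A=5 B=2 C=0 D=0 ZF=0 PC=6
Step 6: PC=6 exec 'ADD B, 2'. After: A=5 B=4 C=0 D=0 ZF=0 PC=7
Step 7: PC=7 exec 'ADD C, 3'. After: A=5 B=4 C=3 D=0 ZF=0 PC=8
Step 8: PC=8 exec 'HALT'. After: A=5 B=4 C=3 D=0 ZF=0 PC=8 HALTED

Answer: yes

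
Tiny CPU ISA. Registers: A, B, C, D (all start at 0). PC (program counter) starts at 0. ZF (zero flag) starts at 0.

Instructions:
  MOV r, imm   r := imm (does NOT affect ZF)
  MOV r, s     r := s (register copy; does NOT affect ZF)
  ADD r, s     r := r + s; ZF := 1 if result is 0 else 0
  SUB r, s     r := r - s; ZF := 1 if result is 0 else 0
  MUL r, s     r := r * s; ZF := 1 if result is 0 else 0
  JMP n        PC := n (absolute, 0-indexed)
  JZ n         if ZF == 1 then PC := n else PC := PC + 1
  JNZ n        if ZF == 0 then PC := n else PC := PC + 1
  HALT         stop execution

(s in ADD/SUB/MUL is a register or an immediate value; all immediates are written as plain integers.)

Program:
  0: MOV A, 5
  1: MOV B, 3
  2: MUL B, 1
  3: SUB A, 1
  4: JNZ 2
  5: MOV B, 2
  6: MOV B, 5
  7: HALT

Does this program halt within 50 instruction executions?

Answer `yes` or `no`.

Answer: yes

Derivation:
Step 1: PC=0 exec 'MOV A, 5'. After: A=5 B=0 C=0 D=0 ZF=0 PC=1
Step 2: PC=1 exec 'MOV B, 3'. After: A=5 B=3 C=0 D=0 ZF=0 PC=2
Step 3: PC=2 exec 'MUL B, 1'. After: A=5 B=3 C=0 D=0 ZF=0 PC=3
Step 4: PC=3 exec 'SUB A, 1'. After: A=4 B=3 C=0 D=0 ZF=0 PC=4
Step 5: PC=4 exec 'JNZ 2'. After: A=4 B=3 C=0 D=0 ZF=0 PC=2
Step 6: PC=2 exec 'MUL B, 1'. After: A=4 B=3 C=0 D=0 ZF=0 PC=3
Step 7: PC=3 exec 'SUB A, 1'. After: A=3 B=3 C=0 D=0 ZF=0 PC=4
Step 8: PC=4 exec 'JNZ 2'. After: A=3 B=3 C=0 D=0 ZF=0 PC=2
Step 9: PC=2 exec 'MUL B, 1'. After: A=3 B=3 C=0 D=0 ZF=0 PC=3
Step 10: PC=3 exec 'SUB A, 1'. After: A=2 B=3 C=0 D=0 ZF=0 PC=4
Step 11: PC=4 exec 'JNZ 2'. After: A=2 B=3 C=0 D=0 ZF=0 PC=2
Step 12: PC=2 exec 'MUL B, 1'. After: A=2 B=3 C=0 D=0 ZF=0 PC=3
Step 13: PC=3 exec 'SUB A, 1'. After: A=1 B=3 C=0 D=0 ZF=0 PC=4
Step 14: PC=4 exec 'JNZ 2'. After: A=1 B=3 C=0 D=0 ZF=0 PC=2
Step 15: PC=2 exec 'MUL B, 1'. After: A=1 B=3 C=0 D=0 ZF=0 PC=3
Step 16: PC=3 exec 'SUB A, 1'. After: A=0 B=3 C=0 D=0 ZF=1 PC=4
Step 17: PC=4 exec 'JNZ 2'. After: A=0 B=3 C=0 D=0 ZF=1 PC=5
Step 18: PC=5 exec 'MOV B, 2'. After: A=0 B=2 C=0 D=0 ZF=1 PC=6
Step 19: PC=6 exec 'MOV B, 5'. After: A=0 B=5 C=0 D=0 ZF=1 PC=7
Step 20: PC=7 exec 'HALT'. After: A=0 B=5 C=0 D=0 ZF=1 PC=7 HALTED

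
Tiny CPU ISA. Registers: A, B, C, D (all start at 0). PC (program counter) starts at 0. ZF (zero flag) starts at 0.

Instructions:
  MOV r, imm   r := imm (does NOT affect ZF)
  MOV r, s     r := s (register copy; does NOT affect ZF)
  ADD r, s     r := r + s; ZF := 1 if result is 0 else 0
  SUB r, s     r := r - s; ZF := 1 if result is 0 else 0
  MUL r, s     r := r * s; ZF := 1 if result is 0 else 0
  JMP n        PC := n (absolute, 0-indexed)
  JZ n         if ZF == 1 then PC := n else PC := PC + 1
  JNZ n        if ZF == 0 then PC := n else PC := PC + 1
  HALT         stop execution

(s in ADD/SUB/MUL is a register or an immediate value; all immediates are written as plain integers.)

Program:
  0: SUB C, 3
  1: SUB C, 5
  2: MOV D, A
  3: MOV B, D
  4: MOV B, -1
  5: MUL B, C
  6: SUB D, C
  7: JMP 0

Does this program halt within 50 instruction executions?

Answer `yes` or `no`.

Step 1: PC=0 exec 'SUB C, 3'. After: A=0 B=0 C=-3 D=0 ZF=0 PC=1
Step 2: PC=1 exec 'SUB C, 5'. After: A=0 B=0 C=-8 D=0 ZF=0 PC=2
Step 3: PC=2 exec 'MOV D, A'. After: A=0 B=0 C=-8 D=0 ZF=0 PC=3
Step 4: PC=3 exec 'MOV B, D'. After: A=0 B=0 C=-8 D=0 ZF=0 PC=4
Step 5: PC=4 exec 'MOV B, -1'. After: A=0 B=-1 C=-8 D=0 ZF=0 PC=5
Step 6: PC=5 exec 'MUL B, C'. After: A=0 B=8 C=-8 D=0 ZF=0 PC=6
Step 7: PC=6 exec 'SUB D, C'. After: A=0 B=8 C=-8 D=8 ZF=0 PC=7
Step 8: PC=7 exec 'JMP 0'. After: A=0 B=8 C=-8 D=8 ZF=0 PC=0
Step 9: PC=0 exec 'SUB C, 3'. After: A=0 B=8 C=-11 D=8 ZF=0 PC=1
Step 10: PC=1 exec 'SUB C, 5'. After: A=0 B=8 C=-16 D=8 ZF=0 PC=2
Step 11: PC=2 exec 'MOV D, A'. After: A=0 B=8 C=-16 D=0 ZF=0 PC=3
Step 12: PC=3 exec 'MOV B, D'. After: A=0 B=0 C=-16 D=0 ZF=0 PC=4
Step 13: PC=4 exec 'MOV B, -1'. After: A=0 B=-1 C=-16 D=0 ZF=0 PC=5
Step 14: PC=5 exec 'MUL B, C'. After: A=0 B=16 C=-16 D=0 ZF=0 PC=6
Step 15: PC=6 exec 'SUB D, C'. After: A=0 B=16 C=-16 D=16 ZF=0 PC=7
After 50 steps: not halted. PC revisits the same instructions with no path to HALT; will never halt.

Answer: no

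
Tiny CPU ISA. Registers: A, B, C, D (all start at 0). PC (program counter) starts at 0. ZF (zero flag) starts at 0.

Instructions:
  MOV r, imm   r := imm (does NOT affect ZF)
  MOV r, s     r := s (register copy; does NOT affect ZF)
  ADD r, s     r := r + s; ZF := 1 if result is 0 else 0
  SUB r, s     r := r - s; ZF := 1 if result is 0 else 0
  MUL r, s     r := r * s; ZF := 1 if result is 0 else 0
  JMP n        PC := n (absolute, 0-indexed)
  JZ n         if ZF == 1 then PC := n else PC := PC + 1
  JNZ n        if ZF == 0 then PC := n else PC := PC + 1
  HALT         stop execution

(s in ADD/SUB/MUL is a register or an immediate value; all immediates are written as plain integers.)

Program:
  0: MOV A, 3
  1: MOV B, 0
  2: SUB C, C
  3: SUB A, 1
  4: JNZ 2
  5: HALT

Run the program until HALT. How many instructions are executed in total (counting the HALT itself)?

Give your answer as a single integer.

Answer: 12

Derivation:
Step 1: PC=0 exec 'MOV A, 3'. After: A=3 B=0 C=0 D=0 ZF=0 PC=1
Step 2: PC=1 exec 'MOV B, 0'. After: A=3 B=0 C=0 D=0 ZF=0 PC=2
Step 3: PC=2 exec 'SUB C, C'. After: A=3 B=0 C=0 D=0 ZF=1 PC=3
Step 4: PC=3 exec 'SUB A, 1'. After: A=2 B=0 C=0 D=0 ZF=0 PC=4
Step 5: PC=4 exec 'JNZ 2'. After: A=2 B=0 C=0 D=0 ZF=0 PC=2
Step 6: PC=2 exec 'SUB C, C'. After: A=2 B=0 C=0 D=0 ZF=1 PC=3
Step 7: PC=3 exec 'SUB A, 1'. After: A=1 B=0 C=0 D=0 ZF=0 PC=4
Step 8: PC=4 exec 'JNZ 2'. After: A=1 B=0 C=0 D=0 ZF=0 PC=2
Step 9: PC=2 exec 'SUB C, C'. After: A=1 B=0 C=0 D=0 ZF=1 PC=3
Step 10: PC=3 exec 'SUB A, 1'. After: A=0 B=0 C=0 D=0 ZF=1 PC=4
Step 11: PC=4 exec 'JNZ 2'. After: A=0 B=0 C=0 D=0 ZF=1 PC=5
Step 12: PC=5 exec 'HALT'. After: A=0 B=0 C=0 D=0 ZF=1 PC=5 HALTED
Total instructions executed: 12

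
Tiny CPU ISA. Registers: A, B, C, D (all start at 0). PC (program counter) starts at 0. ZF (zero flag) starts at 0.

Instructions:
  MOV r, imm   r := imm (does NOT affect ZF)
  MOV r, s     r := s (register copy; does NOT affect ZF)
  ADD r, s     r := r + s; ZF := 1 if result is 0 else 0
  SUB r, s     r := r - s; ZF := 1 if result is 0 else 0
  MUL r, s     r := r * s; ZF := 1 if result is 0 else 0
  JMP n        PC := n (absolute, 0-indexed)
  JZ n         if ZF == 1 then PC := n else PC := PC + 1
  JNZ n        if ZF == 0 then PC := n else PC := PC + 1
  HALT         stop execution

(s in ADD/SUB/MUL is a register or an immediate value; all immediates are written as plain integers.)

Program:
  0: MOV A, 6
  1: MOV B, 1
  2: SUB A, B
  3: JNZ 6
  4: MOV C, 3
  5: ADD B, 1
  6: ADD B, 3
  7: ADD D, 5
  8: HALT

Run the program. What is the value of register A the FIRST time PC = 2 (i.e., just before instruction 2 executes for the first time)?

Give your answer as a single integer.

Step 1: PC=0 exec 'MOV A, 6'. After: A=6 B=0 C=0 D=0 ZF=0 PC=1
Step 2: PC=1 exec 'MOV B, 1'. After: A=6 B=1 C=0 D=0 ZF=0 PC=2
First time PC=2: A=6

6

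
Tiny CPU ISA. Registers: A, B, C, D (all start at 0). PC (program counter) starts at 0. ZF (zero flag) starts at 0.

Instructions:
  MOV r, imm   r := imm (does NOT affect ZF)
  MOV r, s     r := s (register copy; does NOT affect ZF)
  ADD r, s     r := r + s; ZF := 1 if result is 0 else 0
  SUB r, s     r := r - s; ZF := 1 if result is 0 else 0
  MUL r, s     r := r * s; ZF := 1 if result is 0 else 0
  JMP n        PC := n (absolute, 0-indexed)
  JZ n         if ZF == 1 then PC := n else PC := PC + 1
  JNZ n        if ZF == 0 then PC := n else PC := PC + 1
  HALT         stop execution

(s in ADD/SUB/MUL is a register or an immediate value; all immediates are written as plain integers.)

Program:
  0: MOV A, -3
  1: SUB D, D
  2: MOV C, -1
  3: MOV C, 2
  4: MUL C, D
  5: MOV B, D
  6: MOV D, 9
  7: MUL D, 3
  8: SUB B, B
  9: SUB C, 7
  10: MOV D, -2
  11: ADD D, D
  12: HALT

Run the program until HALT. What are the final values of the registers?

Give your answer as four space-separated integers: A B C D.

Step 1: PC=0 exec 'MOV A, -3'. After: A=-3 B=0 C=0 D=0 ZF=0 PC=1
Step 2: PC=1 exec 'SUB D, D'. After: A=-3 B=0 C=0 D=0 ZF=1 PC=2
Step 3: PC=2 exec 'MOV C, -1'. After: A=-3 B=0 C=-1 D=0 ZF=1 PC=3
Step 4: PC=3 exec 'MOV C, 2'. After: A=-3 B=0 C=2 D=0 ZF=1 PC=4
Step 5: PC=4 exec 'MUL C, D'. After: A=-3 B=0 C=0 D=0 ZF=1 PC=5
Step 6: PC=5 exec 'MOV B, D'. After: A=-3 B=0 C=0 D=0 ZF=1 PC=6
Step 7: PC=6 exec 'MOV D, 9'. After: A=-3 B=0 C=0 D=9 ZF=1 PC=7
Step 8: PC=7 exec 'MUL D, 3'. After: A=-3 B=0 C=0 D=27 ZF=0 PC=8
Step 9: PC=8 exec 'SUB B, B'. After: A=-3 B=0 C=0 D=27 ZF=1 PC=9
Step 10: PC=9 exec 'SUB C, 7'. After: A=-3 B=0 C=-7 D=27 ZF=0 PC=10
Step 11: PC=10 exec 'MOV D, -2'. After: A=-3 B=0 C=-7 D=-2 ZF=0 PC=11
Step 12: PC=11 exec 'ADD D, D'. After: A=-3 B=0 C=-7 D=-4 ZF=0 PC=12
Step 13: PC=12 exec 'HALT'. After: A=-3 B=0 C=-7 D=-4 ZF=0 PC=12 HALTED

Answer: -3 0 -7 -4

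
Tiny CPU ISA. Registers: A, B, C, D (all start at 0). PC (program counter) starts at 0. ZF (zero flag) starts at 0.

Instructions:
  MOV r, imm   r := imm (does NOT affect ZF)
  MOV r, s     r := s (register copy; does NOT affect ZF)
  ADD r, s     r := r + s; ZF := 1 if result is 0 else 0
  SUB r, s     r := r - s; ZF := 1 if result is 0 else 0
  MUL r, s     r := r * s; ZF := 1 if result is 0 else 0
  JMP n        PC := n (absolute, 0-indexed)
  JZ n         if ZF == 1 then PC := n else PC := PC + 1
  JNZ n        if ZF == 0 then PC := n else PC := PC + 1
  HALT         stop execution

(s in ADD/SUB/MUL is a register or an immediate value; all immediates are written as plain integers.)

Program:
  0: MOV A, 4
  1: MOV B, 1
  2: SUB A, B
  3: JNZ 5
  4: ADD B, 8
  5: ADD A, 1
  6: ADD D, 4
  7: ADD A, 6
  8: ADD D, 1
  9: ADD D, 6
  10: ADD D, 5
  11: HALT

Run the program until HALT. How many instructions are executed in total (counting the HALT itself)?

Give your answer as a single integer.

Step 1: PC=0 exec 'MOV A, 4'. After: A=4 B=0 C=0 D=0 ZF=0 PC=1
Step 2: PC=1 exec 'MOV B, 1'. After: A=4 B=1 C=0 D=0 ZF=0 PC=2
Step 3: PC=2 exec 'SUB A, B'. After: A=3 B=1 C=0 D=0 ZF=0 PC=3
Step 4: PC=3 exec 'JNZ 5'. After: A=3 B=1 C=0 D=0 ZF=0 PC=5
Step 5: PC=5 exec 'ADD A, 1'. After: A=4 B=1 C=0 D=0 ZF=0 PC=6
Step 6: PC=6 exec 'ADD D, 4'. After: A=4 B=1 C=0 D=4 ZF=0 PC=7
Step 7: PC=7 exec 'ADD A, 6'. After: A=10 B=1 C=0 D=4 ZF=0 PC=8
Step 8: PC=8 exec 'ADD D, 1'. After: A=10 B=1 C=0 D=5 ZF=0 PC=9
Step 9: PC=9 exec 'ADD D, 6'. After: A=10 B=1 C=0 D=11 ZF=0 PC=10
Step 10: PC=10 exec 'ADD D, 5'. After: A=10 B=1 C=0 D=16 ZF=0 PC=11
Step 11: PC=11 exec 'HALT'. After: A=10 B=1 C=0 D=16 ZF=0 PC=11 HALTED
Total instructions executed: 11

Answer: 11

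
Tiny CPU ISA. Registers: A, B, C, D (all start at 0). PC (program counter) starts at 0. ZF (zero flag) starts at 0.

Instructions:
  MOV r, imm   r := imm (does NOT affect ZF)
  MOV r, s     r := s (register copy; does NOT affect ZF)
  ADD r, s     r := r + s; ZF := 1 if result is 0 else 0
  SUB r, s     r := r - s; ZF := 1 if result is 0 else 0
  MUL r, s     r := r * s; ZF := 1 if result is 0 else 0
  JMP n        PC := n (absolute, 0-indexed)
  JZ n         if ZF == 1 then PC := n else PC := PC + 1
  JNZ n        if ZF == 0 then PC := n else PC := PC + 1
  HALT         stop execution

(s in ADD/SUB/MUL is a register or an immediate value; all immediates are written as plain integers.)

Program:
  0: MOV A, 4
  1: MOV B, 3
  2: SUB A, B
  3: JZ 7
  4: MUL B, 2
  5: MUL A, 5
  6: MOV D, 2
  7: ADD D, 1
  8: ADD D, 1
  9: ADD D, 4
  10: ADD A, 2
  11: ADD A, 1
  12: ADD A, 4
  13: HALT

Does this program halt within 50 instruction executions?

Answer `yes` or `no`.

Step 1: PC=0 exec 'MOV A, 4'. After: A=4 B=0 C=0 D=0 ZF=0 PC=1
Step 2: PC=1 exec 'MOV B, 3'. After: A=4 B=3 C=0 D=0 ZF=0 PC=2
Step 3: PC=2 exec 'SUB A, B'. After: A=1 B=3 C=0 D=0 ZF=0 PC=3
Step 4: PC=3 exec 'JZ 7'. After: A=1 B=3 C=0 D=0 ZF=0 PC=4
Step 5: PC=4 exec 'MUL B, 2'. After: A=1 B=6 C=0 D=0 ZF=0 PC=5
Step 6: PC=5 exec 'MUL A, 5'. After: A=5 B=6 C=0 D=0 ZF=0 PC=6
Step 7: PC=6 exec 'MOV D, 2'. After: A=5 B=6 C=0 D=2 ZF=0 PC=7
Step 8: PC=7 exec 'ADD D, 1'. After: A=5 B=6 C=0 D=3 ZF=0 PC=8
Step 9: PC=8 exec 'ADD D, 1'. After: A=5 B=6 C=0 D=4 ZF=0 PC=9
Step 10: PC=9 exec 'ADD D, 4'. After: A=5 B=6 C=0 D=8 ZF=0 PC=10
Step 11: PC=10 exec 'ADD A, 2'. After: A=7 B=6 C=0 D=8 ZF=0 PC=11
Step 12: PC=11 exec 'ADD A, 1'. After: A=8 B=6 C=0 D=8 ZF=0 PC=12
Step 13: PC=12 exec 'ADD A, 4'. After: A=12 B=6 C=0 D=8 ZF=0 PC=13
Step 14: PC=13 exec 'HALT'. After: A=12 B=6 C=0 D=8 ZF=0 PC=13 HALTED

Answer: yes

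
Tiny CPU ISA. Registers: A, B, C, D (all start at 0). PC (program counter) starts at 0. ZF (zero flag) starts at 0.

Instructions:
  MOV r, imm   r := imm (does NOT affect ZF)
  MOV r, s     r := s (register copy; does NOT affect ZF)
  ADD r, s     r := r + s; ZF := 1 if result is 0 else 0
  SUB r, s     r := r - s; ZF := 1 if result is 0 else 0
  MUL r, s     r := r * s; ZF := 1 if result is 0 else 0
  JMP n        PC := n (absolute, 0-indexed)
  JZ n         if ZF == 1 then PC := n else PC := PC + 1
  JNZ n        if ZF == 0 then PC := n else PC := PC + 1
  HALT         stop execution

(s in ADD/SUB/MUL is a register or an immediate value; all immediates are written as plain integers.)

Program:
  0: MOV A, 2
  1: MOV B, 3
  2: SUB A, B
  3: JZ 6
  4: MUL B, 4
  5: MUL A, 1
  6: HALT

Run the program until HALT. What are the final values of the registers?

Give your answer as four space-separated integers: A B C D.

Step 1: PC=0 exec 'MOV A, 2'. After: A=2 B=0 C=0 D=0 ZF=0 PC=1
Step 2: PC=1 exec 'MOV B, 3'. After: A=2 B=3 C=0 D=0 ZF=0 PC=2
Step 3: PC=2 exec 'SUB A, B'. After: A=-1 B=3 C=0 D=0 ZF=0 PC=3
Step 4: PC=3 exec 'JZ 6'. After: A=-1 B=3 C=0 D=0 ZF=0 PC=4
Step 5: PC=4 exec 'MUL B, 4'. After: A=-1 B=12 C=0 D=0 ZF=0 PC=5
Step 6: PC=5 exec 'MUL A, 1'. After: A=-1 B=12 C=0 D=0 ZF=0 PC=6
Step 7: PC=6 exec 'HALT'. After: A=-1 B=12 C=0 D=0 ZF=0 PC=6 HALTED

Answer: -1 12 0 0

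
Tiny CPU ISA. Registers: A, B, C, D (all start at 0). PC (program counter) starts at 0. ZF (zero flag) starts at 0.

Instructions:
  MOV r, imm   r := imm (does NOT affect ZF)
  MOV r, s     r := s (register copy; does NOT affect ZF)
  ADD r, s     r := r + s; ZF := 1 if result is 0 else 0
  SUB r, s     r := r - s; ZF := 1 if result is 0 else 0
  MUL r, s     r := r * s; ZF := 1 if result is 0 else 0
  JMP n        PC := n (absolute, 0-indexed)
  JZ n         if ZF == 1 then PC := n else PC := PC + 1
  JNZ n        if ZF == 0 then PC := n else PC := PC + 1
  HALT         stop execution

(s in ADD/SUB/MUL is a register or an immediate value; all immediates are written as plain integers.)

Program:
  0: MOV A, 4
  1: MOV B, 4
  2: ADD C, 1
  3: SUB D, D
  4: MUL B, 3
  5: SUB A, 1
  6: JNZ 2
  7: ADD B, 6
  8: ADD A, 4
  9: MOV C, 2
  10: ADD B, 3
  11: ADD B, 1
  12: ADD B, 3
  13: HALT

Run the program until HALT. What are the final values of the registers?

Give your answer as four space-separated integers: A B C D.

Answer: 4 337 2 0

Derivation:
Step 1: PC=0 exec 'MOV A, 4'. After: A=4 B=0 C=0 D=0 ZF=0 PC=1
Step 2: PC=1 exec 'MOV B, 4'. After: A=4 B=4 C=0 D=0 ZF=0 PC=2
Step 3: PC=2 exec 'ADD C, 1'. After: A=4 B=4 C=1 D=0 ZF=0 PC=3
Step 4: PC=3 exec 'SUB D, D'. After: A=4 B=4 C=1 D=0 ZF=1 PC=4
Step 5: PC=4 exec 'MUL B, 3'. After: A=4 B=12 C=1 D=0 ZF=0 PC=5
Step 6: PC=5 exec 'SUB A, 1'. After: A=3 B=12 C=1 D=0 ZF=0 PC=6
Step 7: PC=6 exec 'JNZ 2'. After: A=3 B=12 C=1 D=0 ZF=0 PC=2
Step 8: PC=2 exec 'ADD C, 1'. After: A=3 B=12 C=2 D=0 ZF=0 PC=3
Step 9: PC=3 exec 'SUB D, D'. After: A=3 B=12 C=2 D=0 ZF=1 PC=4
Step 10: PC=4 exec 'MUL B, 3'. After: A=3 B=36 C=2 D=0 ZF=0 PC=5
Step 11: PC=5 exec 'SUB A, 1'. After: A=2 B=36 C=2 D=0 ZF=0 PC=6
Step 12: PC=6 exec 'JNZ 2'. After: A=2 B=36 C=2 D=0 ZF=0 PC=2
Step 13: PC=2 exec 'ADD C, 1'. After: A=2 B=36 C=3 D=0 ZF=0 PC=3
Step 14: PC=3 exec 'SUB D, D'. After: A=2 B=36 C=3 D=0 ZF=1 PC=4
Step 15: PC=4 exec 'MUL B, 3'. After: A=2 B=108 C=3 D=0 ZF=0 PC=5
Step 16: PC=5 exec 'SUB A, 1'. After: A=1 B=108 C=3 D=0 ZF=0 PC=6
Step 17: PC=6 exec 'JNZ 2'. After: A=1 B=108 C=3 D=0 ZF=0 PC=2
Step 18: PC=2 exec 'ADD C, 1'. After: A=1 B=108 C=4 D=0 ZF=0 PC=3
Step 19: PC=3 exec 'SUB D, D'. After: A=1 B=108 C=4 D=0 ZF=1 PC=4
Step 20: PC=4 exec 'MUL B, 3'. After: A=1 B=324 C=4 D=0 ZF=0 PC=5
Step 21: PC=5 exec 'SUB A, 1'. After: A=0 B=324 C=4 D=0 ZF=1 PC=6
Step 22: PC=6 exec 'JNZ 2'. After: A=0 B=324 C=4 D=0 ZF=1 PC=7
Step 23: PC=7 exec 'ADD B, 6'. After: A=0 B=330 C=4 D=0 ZF=0 PC=8
Step 24: PC=8 exec 'ADD A, 4'. After: A=4 B=330 C=4 D=0 ZF=0 PC=9
Step 25: PC=9 exec 'MOV C, 2'. After: A=4 B=330 C=2 D=0 ZF=0 PC=10
Step 26: PC=10 exec 'ADD B, 3'. After: A=4 B=333 C=2 D=0 ZF=0 PC=11
Step 27: PC=11 exec 'ADD B, 1'. After: A=4 B=334 C=2 D=0 ZF=0 PC=12
Step 28: PC=12 exec 'ADD B, 3'. After: A=4 B=337 C=2 D=0 ZF=0 PC=13
Step 29: PC=13 exec 'HALT'. After: A=4 B=337 C=2 D=0 ZF=0 PC=13 HALTED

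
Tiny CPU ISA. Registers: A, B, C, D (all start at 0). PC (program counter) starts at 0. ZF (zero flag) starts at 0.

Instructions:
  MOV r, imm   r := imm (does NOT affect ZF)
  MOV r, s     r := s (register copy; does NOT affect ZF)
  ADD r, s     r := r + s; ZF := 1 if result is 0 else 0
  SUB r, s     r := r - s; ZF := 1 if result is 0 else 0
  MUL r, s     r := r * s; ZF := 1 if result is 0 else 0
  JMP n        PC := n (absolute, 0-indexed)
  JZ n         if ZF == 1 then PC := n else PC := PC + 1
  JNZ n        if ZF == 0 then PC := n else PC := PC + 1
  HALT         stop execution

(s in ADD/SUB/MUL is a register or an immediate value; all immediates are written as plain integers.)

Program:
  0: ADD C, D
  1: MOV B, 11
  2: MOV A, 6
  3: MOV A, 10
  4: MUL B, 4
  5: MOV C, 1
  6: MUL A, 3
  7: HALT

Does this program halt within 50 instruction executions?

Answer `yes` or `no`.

Step 1: PC=0 exec 'ADD C, D'. After: A=0 B=0 C=0 D=0 ZF=1 PC=1
Step 2: PC=1 exec 'MOV B, 11'. After: A=0 B=11 C=0 D=0 ZF=1 PC=2
Step 3: PC=2 exec 'MOV A, 6'. After: A=6 B=11 C=0 D=0 ZF=1 PC=3
Step 4: PC=3 exec 'MOV A, 10'. After: A=10 B=11 C=0 D=0 ZF=1 PC=4
Step 5: PC=4 exec 'MUL B, 4'. After: A=10 B=44 C=0 D=0 ZF=0 PC=5
Step 6: PC=5 exec 'MOV C, 1'. After: A=10 B=44 C=1 D=0 ZF=0 PC=6
Step 7: PC=6 exec 'MUL A, 3'. After: A=30 B=44 C=1 D=0 ZF=0 PC=7
Step 8: PC=7 exec 'HALT'. After: A=30 B=44 C=1 D=0 ZF=0 PC=7 HALTED

Answer: yes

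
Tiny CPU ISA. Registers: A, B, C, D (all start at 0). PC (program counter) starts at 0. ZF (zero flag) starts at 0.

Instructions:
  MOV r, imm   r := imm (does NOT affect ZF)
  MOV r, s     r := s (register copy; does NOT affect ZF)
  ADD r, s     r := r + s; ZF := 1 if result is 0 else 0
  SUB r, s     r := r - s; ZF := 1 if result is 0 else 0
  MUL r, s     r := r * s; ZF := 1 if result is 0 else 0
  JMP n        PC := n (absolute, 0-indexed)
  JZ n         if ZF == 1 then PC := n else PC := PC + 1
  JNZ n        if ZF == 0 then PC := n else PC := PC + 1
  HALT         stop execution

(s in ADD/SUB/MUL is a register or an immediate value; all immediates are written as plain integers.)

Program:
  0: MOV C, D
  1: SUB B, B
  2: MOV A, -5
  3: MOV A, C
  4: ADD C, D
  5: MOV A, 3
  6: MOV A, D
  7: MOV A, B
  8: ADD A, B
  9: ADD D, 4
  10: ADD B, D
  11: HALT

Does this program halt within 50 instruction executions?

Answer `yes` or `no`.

Answer: yes

Derivation:
Step 1: PC=0 exec 'MOV C, D'. After: A=0 B=0 C=0 D=0 ZF=0 PC=1
Step 2: PC=1 exec 'SUB B, B'. After: A=0 B=0 C=0 D=0 ZF=1 PC=2
Step 3: PC=2 exec 'MOV A, -5'. After: A=-5 B=0 C=0 D=0 ZF=1 PC=3
Step 4: PC=3 exec 'MOV A, C'. After: A=0 B=0 C=0 D=0 ZF=1 PC=4
Step 5: PC=4 exec 'ADD C, D'. After: A=0 B=0 C=0 D=0 ZF=1 PC=5
Step 6: PC=5 exec 'MOV A, 3'. After: A=3 B=0 C=0 D=0 ZF=1 PC=6
Step 7: PC=6 exec 'MOV A, D'. After: A=0 B=0 C=0 D=0 ZF=1 PC=7
Step 8: PC=7 exec 'MOV A, B'. After: A=0 B=0 C=0 D=0 ZF=1 PC=8
Step 9: PC=8 exec 'ADD A, B'. After: A=0 B=0 C=0 D=0 ZF=1 PC=9
Step 10: PC=9 exec 'ADD D, 4'. After: A=0 B=0 C=0 D=4 ZF=0 PC=10
Step 11: PC=10 exec 'ADD B, D'. After: A=0 B=4 C=0 D=4 ZF=0 PC=11
Step 12: PC=11 exec 'HALT'. After: A=0 B=4 C=0 D=4 ZF=0 PC=11 HALTED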